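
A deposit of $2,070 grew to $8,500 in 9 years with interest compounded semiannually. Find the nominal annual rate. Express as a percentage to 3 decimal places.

16.327%

(1 + r/2)^18 = 8,500/2,070 = 4.10628.
1 + r/2 = 4.10628^(1/18) ≈ 1.081634, so r/2 ≈ 0.0816344.
r ≈ 2·0.0816344 = 16.32687%.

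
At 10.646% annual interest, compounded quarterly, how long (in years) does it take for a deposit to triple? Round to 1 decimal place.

(1 + 0.026615)^(4t) = 3.
4t = ln 3 / ln(1 + 0.026615) ≈ 1.0986/0.026267 ≈ 41.8248.
t ≈ 10.4562.

10.5 years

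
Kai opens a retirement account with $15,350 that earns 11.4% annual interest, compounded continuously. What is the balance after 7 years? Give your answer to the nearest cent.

A = P·e^(rt) = 15,350·e^(0.114·7) = 15,350·e^0.798.
e^0.798 ≈ 2.2210942948, so A ≈ 34,093.7974.

$34,093.80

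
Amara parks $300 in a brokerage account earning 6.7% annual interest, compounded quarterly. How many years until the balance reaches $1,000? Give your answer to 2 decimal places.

18.12 years

(1 + 0.01675)^(4t) = 1,000/300 = 3.3333.
4t·ln(1 + 0.01675) = ln(3.3333); 4t = 1.204/0.0166113 ≈ 72.4793.
t ≈ 18.1198 years.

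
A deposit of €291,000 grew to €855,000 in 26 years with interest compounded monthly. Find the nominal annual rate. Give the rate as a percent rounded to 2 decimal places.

4.15%

The 312-period growth factor is 855,000/291,000 = 2.93814.
r/12 = 2.93814^(1/312) − 1 ≈ 0.00346039, so r ≈ 12·0.00346039 = 4.15247%.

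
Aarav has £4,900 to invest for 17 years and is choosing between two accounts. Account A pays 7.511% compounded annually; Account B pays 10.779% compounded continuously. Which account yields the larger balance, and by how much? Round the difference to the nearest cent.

Account B, by £13,836.36

Account A growth factor: (1 + 0.07511)^17 ≈ 3.4253055957; balance ≈ 16,783.9974.
Account B growth factor: e^(0.10779·17) = e^1.83243 ≈ 6.2490534233; balance ≈ 30,620.3618.
Account B is larger by 13,836.3644.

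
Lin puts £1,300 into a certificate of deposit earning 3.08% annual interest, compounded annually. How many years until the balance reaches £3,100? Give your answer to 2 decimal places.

28.65 years

We need (1 + 0.0308)^t = 2.3846, so t = ln 2.3846 / ln 1.0308 ≈ 28.6478.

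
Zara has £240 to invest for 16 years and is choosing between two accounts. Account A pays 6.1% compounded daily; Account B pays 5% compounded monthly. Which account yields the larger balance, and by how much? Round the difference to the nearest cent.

Account A, by £103.62

A: (1 + 0.061/365)^5840 ≈ 2.6536033, so 240 × 2.6536033 ≈ 636.8648.
B: (1 + 0.05/12)^192 ≈ 2.22184504, so 240 × 2.22184504 ≈ 533.2428.
Difference ≈ 103.6220 in favor of A.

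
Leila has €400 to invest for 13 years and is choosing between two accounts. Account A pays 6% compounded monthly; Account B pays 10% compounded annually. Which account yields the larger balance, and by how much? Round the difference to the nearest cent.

A: (1 + 0.005)^156 ≈ 2.17723664, so 400 × 2.17723664 ≈ 870.8947.
B: (1 + 0.1)^13 ≈ 3.452271214, so 400 × 3.452271214 ≈ 1,380.9085.
Difference ≈ 510.0138 in favor of B.

Account B, by €510.01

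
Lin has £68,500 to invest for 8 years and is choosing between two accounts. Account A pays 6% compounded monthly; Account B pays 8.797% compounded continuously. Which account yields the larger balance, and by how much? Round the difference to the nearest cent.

Account B, by £27,892.92

Account A growth factor: (1 + 0.005)^96 ≈ 1.61414270846; balance ≈ 110,568.7755.
Account B growth factor: e^(0.08797·8) = e^0.70376 ≈ 2.02133867032; balance ≈ 138,461.6989.
Account B is larger by 27,892.9234.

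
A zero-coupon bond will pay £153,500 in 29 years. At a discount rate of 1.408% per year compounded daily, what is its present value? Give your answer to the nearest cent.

£102,042.40

Periodic rate = 1.408%/365 = 0.0000385753; 10585 periods.
P = 153,500/(1 + 0.01408/365)^10585 ≈ 153,500/1.50427660973 ≈ 102,042.4030.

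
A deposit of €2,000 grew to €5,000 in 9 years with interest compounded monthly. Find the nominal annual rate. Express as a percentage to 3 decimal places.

10.224%

The 108-period growth factor is 5,000/2,000 = 2.5.
r/12 = 2.5^(1/108) − 1 ≈ 0.00852027, so r ≈ 12·0.00852027 = 10.22432%.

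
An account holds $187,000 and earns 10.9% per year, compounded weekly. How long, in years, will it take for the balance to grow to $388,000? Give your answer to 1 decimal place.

6.7 years

We need (1 + 0.00209615)^(52t) = 2.0749, so 52t = ln 2.0749 / ln 1.002096 ≈ 348.5724.
t ≈ 348.5724/52 = 6.7033 years.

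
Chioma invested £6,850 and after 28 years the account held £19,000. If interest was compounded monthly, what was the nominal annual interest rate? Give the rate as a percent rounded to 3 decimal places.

3.649%

The 336-period growth factor is 19,000/6,850 = 2.77372.
r/12 = 2.77372^(1/336) − 1 ≈ 0.00304089, so r ≈ 12·0.00304089 = 3.64907%.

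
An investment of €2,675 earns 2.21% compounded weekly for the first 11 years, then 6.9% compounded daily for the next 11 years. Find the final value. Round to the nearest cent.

€7,285.79

After 11 years at 2.21%: 2,675 × 1.275130283 ≈ 3,410.9735.
Then 11 years at 6.9%: 3,410.9735 × 2.135985789 ≈ 7,285.7909.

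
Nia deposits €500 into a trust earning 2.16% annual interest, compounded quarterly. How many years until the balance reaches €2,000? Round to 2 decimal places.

64.35 years

(1 + 0.0054)^(4t) = 2,000/500 = 4.
4t·ln(1 + 0.0054) = ln(4); 4t = 1.3863/0.00538547 ≈ 257.4137.
t ≈ 64.3534 years.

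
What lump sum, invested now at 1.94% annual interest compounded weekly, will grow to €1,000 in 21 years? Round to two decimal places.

€665.43

Growth factor = (1 + 0.0194/52)^1092 ≈ 1.50279097.
P = 1,000/1.50279097 ≈ 665.4285.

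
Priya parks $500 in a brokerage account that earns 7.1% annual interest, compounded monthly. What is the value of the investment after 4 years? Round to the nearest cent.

Periodic rate = 7.1%/12 = 0.00591667; periods = 12·4 = 48.
A = 500·(1 + 0.071/12)^48 ≈ 500·1.32732167 ≈ 663.6608.

$663.66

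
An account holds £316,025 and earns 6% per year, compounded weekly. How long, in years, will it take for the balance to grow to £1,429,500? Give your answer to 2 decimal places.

25.17 years

(1 + 0.00115385)^(52t) = 1,429,500/316,025 = 4.5234.
52t·ln(1 + 0.00115385) = ln(4.5234); 52t = 1.5093/0.00115318 ≈ 1308.7787.
t ≈ 25.1688 years.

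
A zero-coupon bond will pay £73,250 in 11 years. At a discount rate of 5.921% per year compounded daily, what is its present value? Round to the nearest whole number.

£38,192

Growth factor = (1 + 0.05921/365)^4015 ≈ 1.9179505196.
P = 73,250/1.9179505196 ≈ 38,191.8090.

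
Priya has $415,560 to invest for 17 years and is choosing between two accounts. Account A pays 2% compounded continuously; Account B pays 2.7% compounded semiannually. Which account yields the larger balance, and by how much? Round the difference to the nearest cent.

Account B, by $71,763.60

Account A growth factor: e^(0.02·17) = e^0.34 ≈ 1.40494759056; balance ≈ 583,840.0207.
Account B growth factor: (1 + 0.0135)^34 ≈ 1.57763888843; balance ≈ 655,603.6165.
Account B is larger by 71,763.5957.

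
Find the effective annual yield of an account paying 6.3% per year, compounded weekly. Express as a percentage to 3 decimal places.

6.499%

One year is 52 periods at 0.00121154 each: (1 + 0.00121154)^52 ≈ 1.064986.
EAR = 1.064986 − 1 ≈ 6.49862%.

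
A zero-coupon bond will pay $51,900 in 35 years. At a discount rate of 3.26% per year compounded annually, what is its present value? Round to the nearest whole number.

$16,887

Growth factor = (1 + 0.0326)^35 ≈ 3.0734363603.
P = 51,900/3.0734363603 ≈ 16,886.6356.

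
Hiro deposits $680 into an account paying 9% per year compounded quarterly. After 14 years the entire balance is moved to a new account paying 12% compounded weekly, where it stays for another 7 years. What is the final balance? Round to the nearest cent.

$5,470.69

After 14 years at 9%: 680 × 3.47652802 ≈ 2,364.0391.
Then 7 years at 12%: 2,364.0391 × 2.314126415 ≈ 5,470.6852.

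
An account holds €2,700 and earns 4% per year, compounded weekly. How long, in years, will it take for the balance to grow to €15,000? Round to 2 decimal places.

42.89 years

We need (1 + 0.000769231)^(52t) = 5.5556, so 52t = ln 5.5556 / ln 1.000769 ≈ 2230.0952.
t ≈ 2230.0952/52 = 42.8864 years.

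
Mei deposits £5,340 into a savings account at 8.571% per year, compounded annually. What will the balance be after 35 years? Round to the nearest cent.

Growth factor = (1 + 0.08571)^35 ≈ 17.7821524.
A ≈ 5,340 × 17.7821524 ≈ 94,956.6938.

£94,956.69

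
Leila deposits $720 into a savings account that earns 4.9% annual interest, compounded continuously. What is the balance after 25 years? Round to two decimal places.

A = P·e^(rt) = 720·e^(0.049·25) = 720·e^1.225.
e^1.225 ≈ 3.404166083, so A ≈ 2,450.9996.

$2,451.00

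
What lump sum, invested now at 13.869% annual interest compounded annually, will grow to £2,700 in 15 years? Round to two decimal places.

£384.84

Annual rate = 13.869% = 0.13869; 15 periods.
P = 2,700/(1 + 0.13869)^15 ≈ 2,700/7.015887238 ≈ 384.8408.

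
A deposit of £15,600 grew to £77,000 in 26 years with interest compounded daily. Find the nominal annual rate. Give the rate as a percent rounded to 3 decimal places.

(1 + r/365)^9490 = 77,000/15,600 = 4.9359.
1 + r/365 = 4.9359^(1/9490) ≈ 1.000168, so r/365 ≈ 0.000168248.
r ≈ 365·0.000168248 = 6.14103%.

6.141%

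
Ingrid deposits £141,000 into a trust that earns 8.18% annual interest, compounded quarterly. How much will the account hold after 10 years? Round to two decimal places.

Periodic rate = 8.18%/4 = 0.02045; periods = 4·10 = 40.
A = 141,000·(1 + 0.02045)^40 ≈ 141,000·2.24734216748 ≈ 316,875.2456.

£316,875.25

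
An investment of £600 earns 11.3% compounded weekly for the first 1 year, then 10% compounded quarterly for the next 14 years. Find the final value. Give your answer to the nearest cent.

After 1 years at 11.3%: 600 × 1.119494673 ≈ 671.6968.
Then 14 years at 10%: 671.6968 × 3.98599236 ≈ 2,677.3783.

£2,677.38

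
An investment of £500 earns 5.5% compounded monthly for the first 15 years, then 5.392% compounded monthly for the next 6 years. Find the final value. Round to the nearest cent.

After 15 years at 5.5%: 500 × 2.277583772 ≈ 1,138.7919.
Then 6 years at 5.392%: 1,138.7919 × 1.380982674 ≈ 1,572.6519.

£1,572.65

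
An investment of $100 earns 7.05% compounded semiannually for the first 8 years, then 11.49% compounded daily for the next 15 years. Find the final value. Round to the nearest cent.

After 8 years at 7.05%: 100 × 1.74069959 ≈ 174.0700.
Then 15 years at 11.49%: 174.0700 × 5.60258883 ≈ 975.2424.

$975.24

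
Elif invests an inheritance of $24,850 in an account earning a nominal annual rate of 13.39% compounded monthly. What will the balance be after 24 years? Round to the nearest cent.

Periodic rate = 13.39%/12 = 0.0111583; periods = 12·24 = 288.
A = 24,850·(1 + 0.1339/12)^288 ≈ 24,850·24.4297843289 ≈ 607,080.1406.

$607,080.14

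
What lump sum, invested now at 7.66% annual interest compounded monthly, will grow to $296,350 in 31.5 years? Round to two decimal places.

$26,743.99

Periodic rate = 7.66%/12 = 0.00638333; 378 periods.
P = 296,350/(1 + 0.0766/12)^378 ≈ 296,350/11.080994617 ≈ 26,743.9892.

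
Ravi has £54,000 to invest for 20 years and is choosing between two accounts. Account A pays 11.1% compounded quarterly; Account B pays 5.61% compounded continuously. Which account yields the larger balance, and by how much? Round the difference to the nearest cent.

Account A growth factor: (1 + 0.02775)^80 ≈ 8.93303089884; balance ≈ 482,383.6685.
Account B growth factor: e^(0.0561·20) = e^1.122 ≈ 3.0709900455; balance ≈ 165,833.4625.
Account A is larger by 316,550.2061.

Account A, by £316,550.21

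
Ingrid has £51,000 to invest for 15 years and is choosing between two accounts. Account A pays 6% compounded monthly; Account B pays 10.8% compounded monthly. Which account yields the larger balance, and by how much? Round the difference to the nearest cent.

Account B, by £130,688.09

A: (1 + 0.005)^180 ≈ 2.45409356225, so 51,000 × 2.45409356225 ≈ 125,158.7717.
B: (1 + 0.009)^180 ≈ 5.01660518447, so 51,000 × 5.01660518447 ≈ 255,846.8644.
Difference ≈ 130,688.0927 in favor of B.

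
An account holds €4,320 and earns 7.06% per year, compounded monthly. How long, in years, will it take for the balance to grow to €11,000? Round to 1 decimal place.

13.3 years

(1 + 0.00588333)^(12t) = 11,000/4,320 = 2.5463.
12t·ln(1 + 0.00588333) = ln(2.5463); 12t = 0.93464/0.00586609 ≈ 159.3292.
t ≈ 13.2774 years.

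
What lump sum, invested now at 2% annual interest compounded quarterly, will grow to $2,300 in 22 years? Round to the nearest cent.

$1,482.91

Periodic rate = 2%/4 = 0.005; 88 periods.
P = 2,300/(1 + 0.005)^88 ≈ 2,300/1.551005845 ≈ 1,482.9087.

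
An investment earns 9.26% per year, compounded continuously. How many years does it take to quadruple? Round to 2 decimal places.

14.97 years

e^(0.0926t) = 4, so 0.0926t = ln 4 ≈ 1.3863.
t ≈ 1.3863/0.0926 ≈ 14.9708.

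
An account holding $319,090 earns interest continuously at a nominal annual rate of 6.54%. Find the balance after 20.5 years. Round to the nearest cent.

A = P·e^(rt) = 319,090·e^(0.0654·20.5) = 319,090·e^1.3407.
e^1.3407 ≈ 3.821717771704, so A ≈ 1,219,471.9238.

$1,219,471.92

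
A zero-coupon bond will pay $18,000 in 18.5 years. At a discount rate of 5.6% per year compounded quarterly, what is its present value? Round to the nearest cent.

Periodic rate = 5.6%/4 = 0.014; 74 periods.
P = 18,000/(1 + 0.014)^74 ≈ 18,000/2.7977484886 ≈ 6,433.7449.

$6,433.74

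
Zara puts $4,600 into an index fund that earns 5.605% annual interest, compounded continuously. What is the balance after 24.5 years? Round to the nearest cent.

A = P·e^(rt) = 4,600·e^(0.05605·24.5) = 4,600·e^1.373225.
e^1.373225 ≈ 3.9480626885, so A ≈ 18,161.0884.

$18,161.09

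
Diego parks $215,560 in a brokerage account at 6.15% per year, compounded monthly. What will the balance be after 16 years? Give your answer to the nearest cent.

Periodic rate = 6.15%/12 = 0.005125; periods = 12·16 = 192.
A = 215,560·(1 + 0.005125)^192 ≈ 215,560·2.6684214548 ≈ 575,204.9288.

$575,204.93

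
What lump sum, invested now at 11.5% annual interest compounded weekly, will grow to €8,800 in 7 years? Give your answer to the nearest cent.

€3,937.87

Periodic rate = 11.5%/52 = 0.00221154; 364 periods.
P = 8,800/(1 + 0.115/52)^364 ≈ 8,800/2.23470933 ≈ 3,937.8723.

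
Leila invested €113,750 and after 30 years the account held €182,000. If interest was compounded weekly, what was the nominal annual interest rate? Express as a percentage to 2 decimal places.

1.57%

The 1560-period growth factor is 182,000/113,750 = 1.6.
r/52 = 1.6^(1/1560) − 1 ≈ 0.00030133, so r ≈ 52·0.00030133 = 1.56691%.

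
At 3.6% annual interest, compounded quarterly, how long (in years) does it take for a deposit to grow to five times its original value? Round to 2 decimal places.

44.91 years

(1 + 0.009)^(4t) = 5.
4t = ln 5 / ln(1 + 0.009) ≈ 1.6094/0.00895974 ≈ 179.6300.
t ≈ 44.9075.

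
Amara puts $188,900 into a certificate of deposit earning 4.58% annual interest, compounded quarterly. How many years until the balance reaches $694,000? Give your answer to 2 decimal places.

28.57 years

(1 + 0.01145)^(4t) = 694,000/188,900 = 3.6739.
4t·ln(1 + 0.01145) = ln(3.6739); 4t = 1.3013/0.0113849 ≈ 114.2960.
t ≈ 28.5740 years.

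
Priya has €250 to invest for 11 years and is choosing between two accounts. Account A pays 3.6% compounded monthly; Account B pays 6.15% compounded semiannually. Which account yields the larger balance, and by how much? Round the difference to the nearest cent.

Account B, by €115.51

Account A growth factor: (1 + 0.003)^132 ≈ 1.48498873; balance ≈ 371.2472.
Account B growth factor: (1 + 0.03075)^22 ≈ 1.94703409; balance ≈ 486.7585.
Account B is larger by 115.5113.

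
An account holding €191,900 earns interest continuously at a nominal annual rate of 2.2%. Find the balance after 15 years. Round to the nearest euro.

A = P·e^(rt) = 191,900·e^(0.022·15) = 191,900·e^0.33.
e^0.33 ≈ 1.39096812846, so A ≈ 266,926.7839.

€266,927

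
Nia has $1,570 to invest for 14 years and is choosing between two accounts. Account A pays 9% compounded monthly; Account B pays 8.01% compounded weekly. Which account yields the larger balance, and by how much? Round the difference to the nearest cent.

Account A, by $694.54

Account A growth factor: (1 + 0.0075)^168 ≈ 3.508885595; balance ≈ 5,508.9504.
Account B growth factor: (1 + 0.0801/52)^728 ≈ 3.066501062; balance ≈ 4,814.4067.
Account A is larger by 694.5437.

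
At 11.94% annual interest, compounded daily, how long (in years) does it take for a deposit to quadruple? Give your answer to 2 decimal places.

11.61 years

(1 + 0.000327123)^(365t) = 4.
365t = ln 4 / ln(1 + 0.000327123) ≈ 1.3863/0.00032707 ≈ 4238.5276.
t ≈ 11.6124.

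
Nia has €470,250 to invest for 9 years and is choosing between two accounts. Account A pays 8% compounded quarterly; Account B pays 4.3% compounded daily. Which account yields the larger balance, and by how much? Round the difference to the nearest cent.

Account A, by €266,803.12

A: (1 + 0.02)^36 ≈ 2.03988734372, so 470,250 × 2.03988734372 ≈ 959,257.0234.
B: (1 + 0.043/365)^3285 ≈ 1.47252292606, so 470,250 × 1.47252292606 ≈ 692,453.9060.
Difference ≈ 266,803.1174 in favor of A.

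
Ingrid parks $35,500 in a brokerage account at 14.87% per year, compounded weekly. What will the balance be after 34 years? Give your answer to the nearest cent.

Periodic rate = 14.87%/52 = 0.00285962; periods = 52·34 = 1768.
A = 35,500·(1 + 0.1487/52)^1768 ≈ 35,500·155.8018378967 ≈ 5,530,965.2453.

$5,530,965.25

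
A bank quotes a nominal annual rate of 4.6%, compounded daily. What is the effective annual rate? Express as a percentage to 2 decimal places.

4.71%

EAR = (1 + 4.6%/365)^365 − 1 = (1 + 0.000126027)^365 − 1.
(1 + 0.000126027)^365 ≈ 1.047071, so EAR ≈ 4.70714%.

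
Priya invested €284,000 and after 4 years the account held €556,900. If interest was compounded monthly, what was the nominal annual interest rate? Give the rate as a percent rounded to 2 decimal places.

16.95%

The 48-period growth factor is 556,900/284,000 = 1.96092.
r/12 = 1.96092^(1/48) − 1 ≈ 0.0141283, so r ≈ 12·0.0141283 = 16.95394%.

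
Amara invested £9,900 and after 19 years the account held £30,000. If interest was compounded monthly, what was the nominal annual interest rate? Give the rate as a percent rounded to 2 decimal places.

The 228-period growth factor is 30,000/9,900 = 3.0303.
r/12 = 3.0303^(1/228) − 1 ≈ 0.0048744, so r ≈ 12·0.0048744 = 5.84928%.

5.85%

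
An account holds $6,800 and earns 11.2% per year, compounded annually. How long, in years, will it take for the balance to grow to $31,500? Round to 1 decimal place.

14.4 years

We need (1 + 0.112)^t = 4.6324, so t = ln 4.6324 / ln 1.112 ≈ 14.4411.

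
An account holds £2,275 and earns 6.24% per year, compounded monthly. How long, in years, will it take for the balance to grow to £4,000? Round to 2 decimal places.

(1 + 0.0052)^(12t) = 4,000/2,275 = 1.7582.
12t·ln(1 + 0.0052) = ln(1.7582); 12t = 0.56431/0.00518653 ≈ 108.8039.
t ≈ 9.0670 years.

9.07 years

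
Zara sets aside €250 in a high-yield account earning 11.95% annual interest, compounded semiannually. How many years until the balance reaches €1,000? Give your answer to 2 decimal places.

We need (1 + 0.05975)^(2t) = 4, so 2t = ln 4 / ln 1.05975 ≈ 23.8880.
t ≈ 23.8880/2 = 11.9440 years.

11.94 years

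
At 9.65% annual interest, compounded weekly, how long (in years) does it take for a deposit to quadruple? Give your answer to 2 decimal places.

14.38 years

(1 + 0.00185577)^(52t) = 4.
52t = ln 4 / ln(1 + 0.00185577) ≈ 1.3863/0.00185405 ≈ 747.7117.
t ≈ 14.3791.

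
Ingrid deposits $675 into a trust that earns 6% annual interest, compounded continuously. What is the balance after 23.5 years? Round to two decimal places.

A = P·e^(rt) = 675·e^(0.06·23.5) = 675·e^1.41.
e^1.41 ≈ 4.095955404, so A ≈ 2,764.7699.

$2,764.77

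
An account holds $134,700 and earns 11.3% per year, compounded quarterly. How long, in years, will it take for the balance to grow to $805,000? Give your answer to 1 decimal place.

We need (1 + 0.02825)^(4t) = 5.9762, so 4t = ln 5.9762 / ln 1.02825 ≈ 64.1744.
t ≈ 64.1744/4 = 16.0436 years.

16.0 years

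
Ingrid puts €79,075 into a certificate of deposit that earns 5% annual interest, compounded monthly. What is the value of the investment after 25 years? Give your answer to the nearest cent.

Growth factor = (1 + 0.05/12)^300 ≈ 3.48129045203.
A ≈ 79,075 × 3.48129045203 ≈ 275,283.0425.

€275,283.04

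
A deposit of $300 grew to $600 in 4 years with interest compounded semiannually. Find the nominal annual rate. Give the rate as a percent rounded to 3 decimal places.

18.102%

The 8-period growth factor is 600/300 = 2.
r/2 = 2^(1/8) − 1 ≈ 0.0905077, so r ≈ 2·0.0905077 = 18.10155%.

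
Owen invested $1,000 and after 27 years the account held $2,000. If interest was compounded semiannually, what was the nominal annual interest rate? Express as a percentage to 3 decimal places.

The 54-period growth factor is 2,000/1,000 = 2.
r/2 = 2^(1/54) − 1 ≈ 0.0129188, so r ≈ 2·0.0129188 = 2.58376%.

2.584%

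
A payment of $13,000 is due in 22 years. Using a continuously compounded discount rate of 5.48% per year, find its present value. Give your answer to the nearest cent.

$3,893.66

P = A·e^(−rt) = 13,000·e^(−1.2056).
e^(−1.2056) ≈ 0.29951223825, so P ≈ 3,893.6591.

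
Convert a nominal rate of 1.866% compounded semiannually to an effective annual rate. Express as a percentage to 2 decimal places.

One year is 2 periods at 0.00933 each: (1 + 0.00933)^2 ≈ 1.018747.
EAR = 1.018747 − 1 ≈ 1.87470%.

1.87%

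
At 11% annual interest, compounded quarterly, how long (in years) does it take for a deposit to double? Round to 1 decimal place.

(1 + 0.0275)^(4t) = 2.
4t = ln 2 / ln(1 + 0.0275) ≈ 0.69315/0.0271287 ≈ 25.5504.
t ≈ 6.3876.

6.4 years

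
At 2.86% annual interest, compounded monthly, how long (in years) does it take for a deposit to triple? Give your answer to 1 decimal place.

(1 + 0.00238333)^(12t) = 3.
12t = ln 3 / ln(1 + 0.00238333) ≈ 1.0986/0.0023805 ≈ 461.5053.
t ≈ 38.4588.

38.5 years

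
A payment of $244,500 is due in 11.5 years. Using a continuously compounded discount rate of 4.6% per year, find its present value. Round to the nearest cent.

P = A·e^(−rt) = 244,500·e^(−0.529).
e^(−0.529) ≈ 0.589193869049, so P ≈ 144,057.9010.

$144,057.90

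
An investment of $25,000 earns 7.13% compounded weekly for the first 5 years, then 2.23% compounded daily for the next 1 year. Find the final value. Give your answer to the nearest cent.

After 5 years at 7.13%: 25,000 × 1.4279727984 ≈ 35,699.3200.
Then 1 years at 2.23%: 35,699.3200 × 1.0225498071 ≈ 36,504.3327.

$36,504.33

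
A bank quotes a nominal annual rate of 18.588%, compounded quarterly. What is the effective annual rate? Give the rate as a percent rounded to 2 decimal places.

EAR = (1 + 18.588%/4)^4 − 1 = (1 + 0.04647)^4 − 1.
(1 + 0.04647)^4 ≈ 1.199243, so EAR ≈ 19.92428%.

19.92%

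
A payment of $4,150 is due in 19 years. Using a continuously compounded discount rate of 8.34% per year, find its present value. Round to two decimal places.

$850.87

P = A·e^(−rt) = 4,150·e^(−1.5846).
e^(−1.5846) ≈ 0.2050297886, so P ≈ 850.8736.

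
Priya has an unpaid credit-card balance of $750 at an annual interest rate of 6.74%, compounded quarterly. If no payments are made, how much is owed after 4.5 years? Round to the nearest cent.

Growth factor = (1 + 0.01685)^18 ≈ 1.350902711.
A ≈ 750 × 1.350902711 ≈ 1,013.1770.

$1,013.18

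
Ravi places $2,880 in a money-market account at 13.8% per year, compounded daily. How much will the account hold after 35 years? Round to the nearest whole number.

Periodic rate = 13.8%/365 = 0.000378082; periods = 365·35 = 12775.
A = 2,880·(1 + 0.138/365)^12775 ≈ 2,880·125.096715432 ≈ 360,278.5404.

$360,279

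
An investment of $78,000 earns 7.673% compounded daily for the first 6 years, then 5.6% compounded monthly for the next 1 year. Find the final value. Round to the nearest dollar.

$130,701

Phase 1: 78,000·(1 + 0.07673/365)^2190 ≈ 123,598.7514.
Phase 2: 123,598.7514·(1 + 0.056/12)^12 ≈ 130,700.7268.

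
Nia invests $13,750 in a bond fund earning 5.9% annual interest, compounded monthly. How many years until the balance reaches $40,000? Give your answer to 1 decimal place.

We need (1 + 0.00491667)^(12t) = 2.9091, so 12t = ln 2.9091 / ln 1.004917 ≈ 217.7214.
t ≈ 217.7214/12 = 18.1435 years.

18.1 years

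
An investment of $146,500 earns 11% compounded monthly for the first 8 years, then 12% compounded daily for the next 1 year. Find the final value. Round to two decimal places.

Phase 1: 146,500·(1 + 0.11/12)^96 ≈ 351,783.7271.
Phase 2: 351,783.7271·(1 + 0.12/365)^365 ≈ 396,627.2225.

$396,627.22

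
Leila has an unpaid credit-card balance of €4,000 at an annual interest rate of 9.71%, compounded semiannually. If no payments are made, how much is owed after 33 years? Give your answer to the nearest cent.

€91,399.44

Growth factor = (1 + 0.04855)^66 ≈ 22.849859947.
A ≈ 4,000 × 22.849859947 ≈ 91,399.4398.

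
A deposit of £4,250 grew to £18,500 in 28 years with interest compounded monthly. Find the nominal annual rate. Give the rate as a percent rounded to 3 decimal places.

5.265%

The 336-period growth factor is 18,500/4,250 = 4.35294.
r/12 = 4.35294^(1/336) − 1 ≈ 0.00438713, so r ≈ 12·0.00438713 = 5.26456%.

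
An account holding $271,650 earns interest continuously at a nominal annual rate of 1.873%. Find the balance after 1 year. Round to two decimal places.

A = P·e^(rt) = 271,650·e^(0.01873·1) = 271,650·e^0.01873.
e^0.01873 ≈ 1.01890650672, so A ≈ 276,785.9525.

$276,785.95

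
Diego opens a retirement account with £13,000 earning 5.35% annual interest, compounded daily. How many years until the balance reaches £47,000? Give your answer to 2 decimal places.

We need (1 + 0.000146575)^(365t) = 3.6154, so 365t = ln 3.6154 / ln 1.000147 ≈ 8768.8175.
t ≈ 8768.8175/365 = 24.0242 years.

24.02 years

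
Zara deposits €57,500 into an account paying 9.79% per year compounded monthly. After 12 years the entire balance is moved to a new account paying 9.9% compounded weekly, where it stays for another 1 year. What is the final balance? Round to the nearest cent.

Phase 1: 57,500·(1 + 0.0979/12)^144 ≈ 185,270.8204.
Phase 2: 185,270.8204·(1 + 0.099/52)^52 ≈ 204,532.0174.

€204,532.02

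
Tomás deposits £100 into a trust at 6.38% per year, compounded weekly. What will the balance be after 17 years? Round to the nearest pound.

Growth factor = (1 + 0.0638/52)^884 ≈ 2.95629024.
A ≈ 100 × 2.95629024 ≈ 295.6290.

£296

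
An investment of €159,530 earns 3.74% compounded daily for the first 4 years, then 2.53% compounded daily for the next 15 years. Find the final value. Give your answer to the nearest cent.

After 4 years at 3.74%: 159,530 × 1.16136070136 ≈ 185,271.8727.
Then 15 years at 2.53%: 185,271.8727 × 1.46153440778 ≈ 270,781.2167.

€270,781.22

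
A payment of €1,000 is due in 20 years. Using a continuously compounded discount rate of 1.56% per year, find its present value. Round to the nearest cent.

P = A·e^(−rt) = 1,000·e^(−0.312).
e^(−0.312) ≈ 0.731981528, so P ≈ 731.9815.

€731.98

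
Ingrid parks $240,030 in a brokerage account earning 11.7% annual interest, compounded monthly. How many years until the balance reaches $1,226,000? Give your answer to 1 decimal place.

(1 + 0.00975)^(12t) = 1,226,000/240,030 = 5.1077.
12t·ln(1 + 0.00975) = ln(5.1077); 12t = 1.6307/0.00970278 ≈ 168.0703.
t ≈ 14.0059 years.

14.0 years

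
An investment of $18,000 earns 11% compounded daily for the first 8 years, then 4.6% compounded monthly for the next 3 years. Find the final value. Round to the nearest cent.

After 8 years at 11%: 18,000 × 2.4105800999 ≈ 43,390.4418.
Then 3 years at 4.6%: 43,390.4418 × 1.1476727244 ≈ 49,798.0266.

$49,798.03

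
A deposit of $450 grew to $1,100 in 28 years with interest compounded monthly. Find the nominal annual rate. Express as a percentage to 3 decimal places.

(1 + r/12)^336 = 1,100/450 = 2.44444.
1 + r/12 = 2.44444^(1/336) ≈ 1.002664, so r/12 ≈ 0.00266371.
r ≈ 12·0.00266371 = 3.19646%.

3.196%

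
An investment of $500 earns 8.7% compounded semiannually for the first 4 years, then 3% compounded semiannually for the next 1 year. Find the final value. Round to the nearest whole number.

$724

Phase 1: 500·(1 + 0.0435)^8 ≈ 702.9260.
Phase 2: 702.9260·(1 + 0.015)^2 ≈ 724.1720.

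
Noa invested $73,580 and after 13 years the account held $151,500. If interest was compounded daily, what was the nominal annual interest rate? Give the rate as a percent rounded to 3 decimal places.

5.556%

(1 + r/365)^4745 = 151,500/73,580 = 2.05898.
1 + r/365 = 2.05898^(1/4745) ≈ 1.000152, so r/365 ≈ 0.000152217.
r ≈ 365·0.000152217 = 5.55590%.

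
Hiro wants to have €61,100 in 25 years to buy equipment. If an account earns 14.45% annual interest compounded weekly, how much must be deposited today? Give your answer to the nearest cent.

€1,657.02

Periodic rate = 14.45%/52 = 0.00277885; 1300 periods.
P = 61,100/(1 + 0.1445/52)^1300 ≈ 61,100/36.87338394 ≈ 1,657.0218.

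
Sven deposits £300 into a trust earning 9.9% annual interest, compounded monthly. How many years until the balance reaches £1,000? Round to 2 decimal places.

12.21 years

(1 + 0.00825)^(12t) = 1,000/300 = 3.3333.
12t·ln(1 + 0.00825) = ln(3.3333); 12t = 1.204/0.00821615 ≈ 146.5373.
t ≈ 12.2114 years.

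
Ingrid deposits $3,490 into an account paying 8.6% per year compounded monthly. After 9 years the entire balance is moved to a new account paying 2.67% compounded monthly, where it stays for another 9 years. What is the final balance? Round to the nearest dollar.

$9,594

Phase 1: 3,490·(1 + 0.086/12)^108 ≈ 7,546.9342.
Phase 2: 7,546.9342·(1 + 0.002225)^108 ≈ 9,594.3509.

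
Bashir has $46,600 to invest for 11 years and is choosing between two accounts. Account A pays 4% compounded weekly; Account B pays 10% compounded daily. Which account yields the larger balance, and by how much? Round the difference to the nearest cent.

Account A growth factor: (1 + 0.04/52)^572 ≈ 1.5524446096; balance ≈ 72,343.9188.
Account B growth factor: (1 + 0.1/365)^4015 ≈ 3.00371345815; balance ≈ 139,973.0471.
Account B is larger by 67,629.1283.

Account B, by $67,629.13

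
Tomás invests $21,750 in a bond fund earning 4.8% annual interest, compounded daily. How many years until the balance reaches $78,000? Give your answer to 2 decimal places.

26.61 years

(1 + 0.000131507)^(365t) = 78,000/21,750 = 3.5862.
365t·ln(1 + 0.000131507) = ln(3.5862); 365t = 1.2771/0.000131498 ≈ 9711.8823.
t ≈ 26.6079 years.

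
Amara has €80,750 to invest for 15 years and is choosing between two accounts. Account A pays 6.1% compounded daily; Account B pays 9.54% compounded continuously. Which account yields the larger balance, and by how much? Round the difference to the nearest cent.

Account B, by €136,168.37

A: (1 + 0.061/365)^5475 ≈ 2.49658437977, so 80,750 × 2.49658437977 ≈ 201,599.1887.
B: e^(0.0954·15) = e^1.431 ≈ 4.18287998116, so 80,750 × 4.18287998116 ≈ 337,767.5585.
Difference ≈ 136,168.3698 in favor of B.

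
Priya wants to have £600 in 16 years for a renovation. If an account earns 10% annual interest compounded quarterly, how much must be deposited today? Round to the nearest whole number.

Periodic rate = 10%/4 = 0.025; 64 periods.
P = 600/(1 + 0.025)^64 ≈ 600/4.85654464 ≈ 123.5446.

£124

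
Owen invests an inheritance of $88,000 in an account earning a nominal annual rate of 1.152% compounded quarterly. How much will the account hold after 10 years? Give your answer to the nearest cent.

Growth factor = (1 + 0.00288)^40 ≈ 1.1219120641.
A ≈ 88,000 × 1.1219120641 ≈ 98,728.2616.

$98,728.26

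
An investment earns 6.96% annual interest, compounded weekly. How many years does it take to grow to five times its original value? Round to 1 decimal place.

23.1 years

(1 + 0.00133846)^(52t) = 5.
52t = ln 5 / ln(1 + 0.00133846) ≈ 1.6094/0.00133757 ≈ 1203.2582.
t ≈ 23.1396.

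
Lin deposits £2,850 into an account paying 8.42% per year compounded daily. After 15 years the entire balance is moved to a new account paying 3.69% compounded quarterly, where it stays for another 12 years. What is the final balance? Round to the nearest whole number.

£15,657

After 15 years at 8.42%: 2,850 × 3.5354986311 ≈ 10,076.1711.
Then 12 years at 3.69%: 10,076.1711 × 1.5539033561 ≈ 15,657.3961.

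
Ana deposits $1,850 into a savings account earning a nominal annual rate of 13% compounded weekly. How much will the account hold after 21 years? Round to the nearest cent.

Periodic rate = 13%/52 = 0.0025; periods = 52·21 = 1092.
A = 1,850·(1 + 0.0025)^1092 ≈ 1,850·15.280739465 ≈ 28,269.3680.

$28,269.37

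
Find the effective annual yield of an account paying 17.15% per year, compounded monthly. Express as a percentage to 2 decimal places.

EAR = (1 + 17.15%/12)^12 − 1 = (1 + 0.0142917)^12 − 1.
(1 + 0.0142917)^12 ≈ 1.185644, so EAR ≈ 18.56439%.

18.56%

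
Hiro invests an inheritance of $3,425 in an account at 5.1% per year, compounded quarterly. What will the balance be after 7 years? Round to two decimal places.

$4,883.41

Growth factor = (1 + 0.01275)^28 ≈ 1.425814582.
A ≈ 3,425 × 1.425814582 ≈ 4,883.4149.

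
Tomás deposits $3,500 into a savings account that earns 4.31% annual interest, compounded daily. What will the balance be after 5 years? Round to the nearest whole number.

$4,342

Periodic rate = 4.31%/365 = 0.000118082; periods = 365·5 = 1825.
A = 3,500·(1 + 0.0431/365)^1825 ≈ 3,500·1.240466201 ≈ 4,341.6317.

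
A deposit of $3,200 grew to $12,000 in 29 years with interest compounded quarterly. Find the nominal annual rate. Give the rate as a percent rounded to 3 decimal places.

The 116-period growth factor is 12,000/3,200 = 3.75.
r/4 = 3.75^(1/116) − 1 ≈ 0.0114596, so r ≈ 4·0.0114596 = 4.58384%.

4.584%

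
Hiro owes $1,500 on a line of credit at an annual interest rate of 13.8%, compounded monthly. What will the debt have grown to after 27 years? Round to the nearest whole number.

Growth factor = (1 + 0.0115)^324 ≈ 40.639412652.
A ≈ 1,500 × 40.639412652 ≈ 60,959.1190.

$60,959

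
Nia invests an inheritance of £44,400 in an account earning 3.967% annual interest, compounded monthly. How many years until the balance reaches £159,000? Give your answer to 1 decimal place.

(1 + 0.00330583)^(12t) = 159,000/44,400 = 3.5811.
12t·ln(1 + 0.00330583) = ln(3.5811); 12t = 1.2757/0.00330038 ≈ 386.5204.
t ≈ 32.2100 years.

32.2 years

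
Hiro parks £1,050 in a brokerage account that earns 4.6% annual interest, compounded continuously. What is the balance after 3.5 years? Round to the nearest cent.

£1,233.42

A = P·e^(rt) = 1,050·e^(0.046·3.5) = 1,050·e^0.161.
e^0.161 ≈ 1.174684969, so A ≈ 1,233.4192.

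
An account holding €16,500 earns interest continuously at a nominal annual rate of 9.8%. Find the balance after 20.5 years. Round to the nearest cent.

€123,021.65

A = P·e^(rt) = 16,500·e^(0.098·20.5) = 16,500·e^2.009.
e^2.009 ≈ 7.45585776039, so A ≈ 123,021.6530.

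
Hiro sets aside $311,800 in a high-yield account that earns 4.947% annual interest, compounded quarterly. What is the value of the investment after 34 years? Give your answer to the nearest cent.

$1,659,092.39

Growth factor = (1 + 0.0123675)^136 ≈ 5.321014732241.
A ≈ 311,800 × 5.321014732241 ≈ 1,659,092.3935.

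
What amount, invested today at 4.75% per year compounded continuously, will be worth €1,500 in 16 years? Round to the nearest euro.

P = A·e^(−rt) = 1,500·e^(−0.76).
e^(−0.76) ≈ 0.467666427, so P ≈ 701.4996.

€701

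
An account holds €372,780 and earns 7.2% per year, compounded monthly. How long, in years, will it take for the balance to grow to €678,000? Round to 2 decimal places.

(1 + 0.006)^(12t) = 678,000/372,780 = 1.8188.
12t·ln(1 + 0.006) = ln(1.8188); 12t = 0.59816/0.00598207 ≈ 99.9919.
t ≈ 8.3327 years.

8.33 years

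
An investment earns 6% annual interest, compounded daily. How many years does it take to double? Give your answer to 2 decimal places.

11.55 years

(1 + 0.000164384)^(365t) = 2.
365t = ln 2 / ln(1 + 0.000164384) ≈ 0.69315/0.00016437 ≈ 4216.9919.
t ≈ 11.5534.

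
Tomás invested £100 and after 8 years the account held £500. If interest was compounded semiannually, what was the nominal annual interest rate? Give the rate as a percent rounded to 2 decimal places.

21.16%

(1 + r/2)^16 = 500/100 = 5.
1 + r/2 = 5^(1/16) ≈ 1.105823, so r/2 ≈ 0.105823.
r ≈ 2·0.105823 = 21.16460%.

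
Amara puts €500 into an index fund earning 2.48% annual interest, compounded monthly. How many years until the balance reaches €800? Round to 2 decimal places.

(1 + 0.00206667)^(12t) = 800/500 = 1.6.
12t·ln(1 + 0.00206667) = ln(1.6); 12t = 0.47/0.00206453 ≈ 227.6560.
t ≈ 18.9713 years.

18.97 years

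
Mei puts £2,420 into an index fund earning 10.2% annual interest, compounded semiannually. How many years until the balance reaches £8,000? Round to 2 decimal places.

12.02 years

We need (1 + 0.051)^(2t) = 3.3058, so 2t = ln 3.3058 / ln 1.051 ≈ 24.0375.
t ≈ 24.0375/2 = 12.0187 years.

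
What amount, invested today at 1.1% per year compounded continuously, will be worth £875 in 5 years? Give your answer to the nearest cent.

P = A·e^(−rt) = 875·e^(−0.055).
e^(−0.055) ≈ 0.946485148, so P ≈ 828.1745.

£828.17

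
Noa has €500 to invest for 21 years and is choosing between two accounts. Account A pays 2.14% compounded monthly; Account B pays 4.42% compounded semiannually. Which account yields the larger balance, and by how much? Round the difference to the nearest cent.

A: (1 + 0.0214/12)^252 ≈ 1.56674428, so 500 × 1.56674428 ≈ 783.3721.
B: (1 + 0.0221)^42 ≈ 2.504507336, so 500 × 2.504507336 ≈ 1,252.2537.
Difference ≈ 468.8815 in favor of B.

Account B, by €468.88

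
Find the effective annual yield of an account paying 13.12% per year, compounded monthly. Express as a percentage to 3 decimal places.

13.938%

EAR = (1 + 13.12%/12)^12 − 1 = (1 + 0.0109333)^12 − 1.
(1 + 0.0109333)^12 ≈ 1.139384, so EAR ≈ 13.93842%.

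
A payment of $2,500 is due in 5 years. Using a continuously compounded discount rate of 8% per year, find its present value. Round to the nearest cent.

$1,675.80

P = A·e^(−rt) = 2,500·e^(−0.4).
e^(−0.4) ≈ 0.670320046, so P ≈ 1,675.8001.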